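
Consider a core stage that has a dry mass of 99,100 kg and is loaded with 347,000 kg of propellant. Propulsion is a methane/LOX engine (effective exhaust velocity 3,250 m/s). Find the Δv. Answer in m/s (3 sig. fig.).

m₀ = m_dry + m_prop = 99,100 + 347,000 = 446,100 kg.
From the ideal rocket equation, Δv = v_e · ln(m₀/m_f) = 3250.0 × ln(4.502) = 3250.0 × 1.5044 ≈ 4889.3 m/s.

Δv ≈ 4890 m/s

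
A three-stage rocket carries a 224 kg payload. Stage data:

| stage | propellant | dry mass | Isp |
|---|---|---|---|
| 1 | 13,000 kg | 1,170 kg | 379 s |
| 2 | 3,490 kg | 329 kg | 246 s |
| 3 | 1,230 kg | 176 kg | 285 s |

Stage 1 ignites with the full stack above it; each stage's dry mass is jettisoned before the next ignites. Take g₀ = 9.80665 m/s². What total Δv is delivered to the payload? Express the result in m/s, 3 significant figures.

Δv ≈ 10400 m/s

Ignition mass of stage 1 = 13,000+1,170 + 3,490+329 + 1,230+176 + 224 = 19,619 kg.
Stage 1: m₀ = 19,619 kg, m_f = 19,619 − 13,000 = 6,619 kg; Δv = 379×9.80665×ln(2.964) = 3716.7×1.0866 ≈ 4038 m/s.
Stage 2: m₀ = 5,449 kg, m_f = 5,449 − 3,490 = 1,959 kg; Δv = 246×9.80665×ln(2.782) = 2412.4×1.0230 ≈ 2468 m/s.
Stage 3: m₀ = 1,630 kg, m_f = 1,630 − 1,230 = 400 kg; Δv = 285×9.80665×ln(4.075) = 2794.9×1.4049 ≈ 3926 m/s.
Total Δv = 4038 + 2468 + 3926 = 10432 m/s.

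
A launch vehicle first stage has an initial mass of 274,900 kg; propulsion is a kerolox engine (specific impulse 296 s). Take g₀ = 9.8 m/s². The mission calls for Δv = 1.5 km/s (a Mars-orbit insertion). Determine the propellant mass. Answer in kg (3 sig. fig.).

v_e = Isp · g₀ = 296 × 9.8 = 2900.8 m/s.
By the Tsiolkovsky rocket equation, m₀/m_f = exp(Δv / v_e) = exp(1500 / 2900.8) = exp(0.5171) = 1.6772.
m_f = 274,900 / 1.6772 = 163,904 kg, so propellant = m₀ − m_f = 274,900 − 163,904 = 110,996 kg.

propellant mass ≈ 111000 kg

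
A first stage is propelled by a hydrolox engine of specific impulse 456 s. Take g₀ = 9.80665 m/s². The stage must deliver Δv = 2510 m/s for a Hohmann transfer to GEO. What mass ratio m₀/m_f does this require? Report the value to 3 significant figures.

mass ratio ≈ 1.75

v_e = Isp · g₀ = 456 × 9.80665 = 4471.8 m/s.
m₀/m_f = exp(Δv / v_e) = exp(2510 / 4471.8) = exp(0.5613) = 1.7529.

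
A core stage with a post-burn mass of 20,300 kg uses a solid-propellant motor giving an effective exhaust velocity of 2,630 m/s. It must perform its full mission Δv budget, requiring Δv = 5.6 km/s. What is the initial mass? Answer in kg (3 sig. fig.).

By the Tsiolkovsky rocket equation, m₀/m_f = exp(Δv / v_e) = exp(5600 / 2630.0) = exp(2.1293) = 8.4088.
m₀ = m_f × 8.4088 = 20,300 × 8.4088 = 170,699 kg.

initial mass ≈ 171000 kg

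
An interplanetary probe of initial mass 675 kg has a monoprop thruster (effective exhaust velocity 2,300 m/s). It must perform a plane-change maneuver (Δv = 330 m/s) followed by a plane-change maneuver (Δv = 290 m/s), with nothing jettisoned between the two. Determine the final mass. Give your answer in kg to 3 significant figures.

final mass ≈ 516 kg

After the first burn: m = 675 × exp(−330/2300.0) = 675 × 0.86634 = 584.78 kg.
After the second burn: m = 584.78 × exp(−290/2300.0) = 584.78 × 0.88154 = 515.507 kg.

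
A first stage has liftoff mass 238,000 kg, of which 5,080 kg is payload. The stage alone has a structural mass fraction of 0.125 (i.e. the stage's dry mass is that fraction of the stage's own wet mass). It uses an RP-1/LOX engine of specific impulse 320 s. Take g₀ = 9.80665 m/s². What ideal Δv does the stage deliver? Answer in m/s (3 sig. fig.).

Stage wet mass = m₀ − payload = 238,000 − 5,080 = 232,920 kg.
Stage dry mass = ε × stage wet mass = 0.125 × 232,920 = 29,115 kg.
Burnout mass m_f = stage dry + payload = 29,115 + 5,080 = 34,195 kg.
v_e = Isp · g₀ = 320 × 9.80665 = 3138.1 m/s.
Rocket equation: Δv = v_e · ln(238,000/34,195) = 3138.1 × ln(6.96) = 3138.1 × 1.9402 ≈ 6089 m/s.

Δv ≈ 6090 m/s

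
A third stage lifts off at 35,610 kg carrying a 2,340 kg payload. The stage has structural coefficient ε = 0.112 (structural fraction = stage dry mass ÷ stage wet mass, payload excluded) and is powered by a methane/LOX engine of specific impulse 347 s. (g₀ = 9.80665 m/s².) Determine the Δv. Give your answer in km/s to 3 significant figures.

Δv ≈ 6.02 km/s

Stage wet mass = m₀ − payload = 35,610 − 2,340 = 33,270 kg.
Stage dry mass = ε × stage wet mass = 0.112 × 33,270 = 3,726.24 kg.
Burnout mass m_f = stage dry + payload = 3,726.24 + 2,340 = 6,066.24 kg.
v_e = Isp · g₀ = 347 × 9.80665 = 3402.9 m/s.
By the Tsiolkovsky rocket equation, Δv = v_e · ln(35,610/6,066.24) = 3402.9 × ln(5.87) = 3402.9 × 1.7699 ≈ 6023 m/s.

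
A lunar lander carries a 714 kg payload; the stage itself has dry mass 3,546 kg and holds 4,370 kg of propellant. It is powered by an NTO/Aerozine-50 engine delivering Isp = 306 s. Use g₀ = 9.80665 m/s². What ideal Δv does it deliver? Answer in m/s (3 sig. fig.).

v_e = Isp · g₀ = 306 × 9.80665 = 3000.8 m/s.
m₀ = payload + dry + propellant = 714 + 3,546 + 4,370 = 8,630 kg.
m_f = payload + dry = 714 + 3,546 = 4,260 kg.
Using Δv = v_e ln(m₀/m_f): Δv = v_e · ln(m₀/m_f) = 3000.8 × ln(2.026) = 3000.8 × 0.7060 ≈ 2118.5 m/s.

Δv ≈ 2120 m/s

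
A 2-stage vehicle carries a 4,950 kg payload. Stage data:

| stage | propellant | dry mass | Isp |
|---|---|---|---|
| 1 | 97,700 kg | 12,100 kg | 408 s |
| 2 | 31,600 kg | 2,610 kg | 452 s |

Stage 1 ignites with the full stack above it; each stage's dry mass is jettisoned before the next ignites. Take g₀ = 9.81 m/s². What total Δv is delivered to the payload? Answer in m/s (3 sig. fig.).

Δv ≈ 11600 m/s

Ignition mass of stage 1 = 97,700+12,100 + 31,600+2,610 + 4,950 = 148,960 kg.
Stage 1: m₀ = 148,960 kg, m_f = 148,960 − 97,700 = 51,260 kg; Δv = 408×9.81×ln(2.906) = 4002.5×1.0668 ≈ 4270 m/s.
Stage 2: m₀ = 39,160 kg, m_f = 39,160 − 31,600 = 7,560 kg; Δv = 452×9.81×ln(5.18) = 4434.1×1.6448 ≈ 7293 m/s.
Total Δv = 4270 + 7293 = 11563 m/s.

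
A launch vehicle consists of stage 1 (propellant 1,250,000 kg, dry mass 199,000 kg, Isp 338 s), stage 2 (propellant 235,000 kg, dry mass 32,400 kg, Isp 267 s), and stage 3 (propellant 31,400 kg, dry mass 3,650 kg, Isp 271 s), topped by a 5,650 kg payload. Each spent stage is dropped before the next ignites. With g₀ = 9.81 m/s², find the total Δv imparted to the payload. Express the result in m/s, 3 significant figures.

Δv ≈ 11800 m/s

Ignition mass of stage 1 = 1,250,000+199,000 + 235,000+32,400 + 31,400+3,650 + 5,650 = 1,757,100 kg.
Stage 1: m₀ = 1,757,100 kg, m_f = 1,757,100 − 1,250,000 = 507,100 kg; Δv = 338×9.81×ln(3.465) = 3315.8×1.2427 ≈ 4121 m/s.
Stage 2: m₀ = 308,100 kg, m_f = 308,100 − 235,000 = 73,100 kg; Δv = 267×9.81×ln(4.215) = 2619.3×1.4386 ≈ 3768 m/s.
Stage 3: m₀ = 40,700 kg, m_f = 40,700 − 31,400 = 9,300 kg; Δv = 271×9.81×ln(4.376) = 2658.5×1.4762 ≈ 3925 m/s.
Total Δv = 4121 + 3768 + 3925 = 11814 m/s.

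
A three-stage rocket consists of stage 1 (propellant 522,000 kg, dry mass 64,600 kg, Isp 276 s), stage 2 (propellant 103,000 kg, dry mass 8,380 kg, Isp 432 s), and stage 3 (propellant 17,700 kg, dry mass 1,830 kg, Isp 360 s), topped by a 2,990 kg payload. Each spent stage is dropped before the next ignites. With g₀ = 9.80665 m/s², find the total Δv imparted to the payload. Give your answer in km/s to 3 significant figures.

Ignition mass of stage 1 = 522,000+64,600 + 103,000+8,380 + 17,700+1,830 + 2,990 = 720,500 kg.
Stage 1: m₀ = 720,500 kg, m_f = 720,500 − 522,000 = 198,500 kg; Δv = 276×9.80665×ln(3.63) = 2706.6×1.2892 ≈ 3489 m/s.
Stage 2: m₀ = 133,900 kg, m_f = 133,900 − 103,000 = 30,900 kg; Δv = 432×9.80665×ln(4.333) = 4236.5×1.4663 ≈ 6212 m/s.
Stage 3: m₀ = 22,520 kg, m_f = 22,520 − 17,700 = 4,820 kg; Δv = 360×9.80665×ln(4.672) = 3530.4×1.5416 ≈ 5443 m/s.
Total Δv = 3489 + 6212 + 5443 = 15144 m/s.

Δv ≈ 15.1 km/s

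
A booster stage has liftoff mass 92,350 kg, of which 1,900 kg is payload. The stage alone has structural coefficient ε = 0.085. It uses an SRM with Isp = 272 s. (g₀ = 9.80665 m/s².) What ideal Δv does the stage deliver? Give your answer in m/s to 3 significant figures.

Stage wet mass = m₀ − payload = 92,350 − 1,900 = 90,450 kg.
Stage dry mass = ε × stage wet mass = 0.085 × 90,450 = 7,688.25 kg.
Burnout mass m_f = stage dry + payload = 7,688.25 + 1,900 = 9,588.25 kg.
v_e = Isp · g₀ = 272 × 9.80665 = 2667.4 m/s.
Δv = v_e · ln(92,350/9,588.25) = 2667.4 × ln(9.632) = 2667.4 × 2.2650 ≈ 6042 m/s.

Δv ≈ 6040 m/s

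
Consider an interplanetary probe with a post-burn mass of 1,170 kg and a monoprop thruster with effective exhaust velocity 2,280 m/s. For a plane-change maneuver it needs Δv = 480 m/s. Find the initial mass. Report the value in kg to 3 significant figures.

initial mass ≈ 1440 kg

m₀/m_f = exp(Δv / v_e) = exp(480 / 2280.0) = exp(0.2105) = 1.2343.
m₀ = m_f × 1.2343 = 1,170 × 1.2343 = 1,444.13 kg.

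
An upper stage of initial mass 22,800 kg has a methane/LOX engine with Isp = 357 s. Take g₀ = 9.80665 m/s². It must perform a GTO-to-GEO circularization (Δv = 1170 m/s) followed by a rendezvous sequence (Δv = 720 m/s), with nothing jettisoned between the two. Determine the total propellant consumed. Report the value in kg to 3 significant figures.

v_e = Isp · g₀ = 357 × 9.80665 = 3501.0 m/s.
After the first burn: m = 22800 × exp(−1170/3501.0) = 22800 × 0.71592 = 16,323 kg.
After the second burn: m = 16,323 × exp(−720/3501.0) = 16,323 × 0.81411 = 13,288.7 kg.
Total propellant = m₀ − m_final = 22800 − 13,288.7 = 9,511.3 kg.

total propellant consumed ≈ 9510 kg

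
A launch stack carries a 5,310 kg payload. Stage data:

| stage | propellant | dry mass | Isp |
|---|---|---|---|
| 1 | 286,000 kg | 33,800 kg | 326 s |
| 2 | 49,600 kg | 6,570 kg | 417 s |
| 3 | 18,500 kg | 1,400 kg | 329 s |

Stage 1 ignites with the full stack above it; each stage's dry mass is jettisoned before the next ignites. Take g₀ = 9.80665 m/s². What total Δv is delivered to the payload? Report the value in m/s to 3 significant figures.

Ignition mass of stage 1 = 286,000+33,800 + 49,600+6,570 + 18,500+1,400 + 5,310 = 401,180 kg.
Stage 1: m₀ = 401,180 kg, m_f = 401,180 − 286,000 = 115,180 kg; Δv = 326×9.80665×ln(3.483) = 3197.0×1.2479 ≈ 3990 m/s.
Stage 2: m₀ = 81,380 kg, m_f = 81,380 − 49,600 = 31,780 kg; Δv = 417×9.80665×ln(2.561) = 4089.4×0.9403 ≈ 3845 m/s.
Stage 3: m₀ = 25,210 kg, m_f = 25,210 − 18,500 = 6,710 kg; Δv = 329×9.80665×ln(3.757) = 3226.4×1.3236 ≈ 4271 m/s.
Total Δv = 3990 + 3845 + 4271 = 12106 m/s.

Δv ≈ 12100 m/s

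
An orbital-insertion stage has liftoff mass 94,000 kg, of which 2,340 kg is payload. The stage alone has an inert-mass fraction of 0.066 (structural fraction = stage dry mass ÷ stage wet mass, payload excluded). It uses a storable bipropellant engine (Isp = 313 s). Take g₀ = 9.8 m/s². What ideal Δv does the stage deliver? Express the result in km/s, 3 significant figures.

Stage wet mass = m₀ − payload = 94,000 − 2,340 = 91,660 kg.
Stage dry mass = ε × stage wet mass = 0.066 × 91,660 = 6,049.56 kg.
Burnout mass m_f = stage dry + payload = 6,049.56 + 2,340 = 8,389.56 kg.
v_e = Isp · g₀ = 313 × 9.8 = 3067.4 m/s.
Δv = v_e · ln(94,000/8,389.56) = 3067.4 × ln(11.2) = 3067.4 × 2.4163 ≈ 7412 m/s.

Δv ≈ 7.41 km/s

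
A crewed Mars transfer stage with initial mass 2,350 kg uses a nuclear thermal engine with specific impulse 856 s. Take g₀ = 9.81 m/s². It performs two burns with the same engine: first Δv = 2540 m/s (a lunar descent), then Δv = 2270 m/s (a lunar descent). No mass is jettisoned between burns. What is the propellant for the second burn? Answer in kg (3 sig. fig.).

propellant for the second burn ≈ 411 kg

v_e = Isp · g₀ = 856 × 9.81 = 8397.4 m/s.
After the first burn: m = 2350 × exp(−2540/8397.4) = 2350 × 0.73899 = 1,736.63 kg.
After the second burn: m = 1,736.63 × exp(−2270/8397.4) = 1,736.63 × 0.76313 = 1,325.27 kg.
Second-burn propellant = 1,736.63 − 1,325.27 = 411.36 kg.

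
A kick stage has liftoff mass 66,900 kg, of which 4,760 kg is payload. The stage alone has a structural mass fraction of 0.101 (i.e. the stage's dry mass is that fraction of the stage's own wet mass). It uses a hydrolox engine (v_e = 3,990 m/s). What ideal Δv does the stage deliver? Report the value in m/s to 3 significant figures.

Stage wet mass = m₀ − payload = 66,900 − 4,760 = 62,140 kg.
Stage dry mass = ε × stage wet mass = 0.101 × 62,140 = 6,276.14 kg.
Burnout mass m_f = stage dry + payload = 6,276.14 + 4,760 = 11,036.14 kg.
By the Tsiolkovsky rocket equation, Δv = v_e · ln(66,900/11,036.14) = 3990.0 × ln(6.062) = 3990.0 × 1.8020 ≈ 7190 m/s.

Δv ≈ 7190 m/s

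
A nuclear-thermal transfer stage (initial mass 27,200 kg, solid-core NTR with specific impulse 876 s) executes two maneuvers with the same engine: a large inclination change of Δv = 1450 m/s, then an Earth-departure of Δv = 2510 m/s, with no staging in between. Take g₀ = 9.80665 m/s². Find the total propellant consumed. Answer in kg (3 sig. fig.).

total propellant consumed ≈ 10000 kg

v_e = Isp · g₀ = 876 × 9.80665 = 8590.6 m/s.
After the first burn: m = 27200 × exp(−1450/8590.6) = 27200 × 0.84469 = 22,975.6 kg.
After the second burn: m = 22,975.6 × exp(−2510/8590.6) = 22,975.6 × 0.74663 = 17,154.3 kg.
Total propellant = m₀ − m_final = 27200 − 17,154.3 = 10,045.7 kg.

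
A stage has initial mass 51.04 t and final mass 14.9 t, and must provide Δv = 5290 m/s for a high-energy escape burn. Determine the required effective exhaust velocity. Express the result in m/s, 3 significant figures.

ln(m₀/m_f) = ln(51040/14900) = ln(3.426) = 1.2312.
v_e = Δv / ln(m₀/m_f) = 5290 / 1.2312 = 4296.5 m/s.

v_e ≈ 4300 m/s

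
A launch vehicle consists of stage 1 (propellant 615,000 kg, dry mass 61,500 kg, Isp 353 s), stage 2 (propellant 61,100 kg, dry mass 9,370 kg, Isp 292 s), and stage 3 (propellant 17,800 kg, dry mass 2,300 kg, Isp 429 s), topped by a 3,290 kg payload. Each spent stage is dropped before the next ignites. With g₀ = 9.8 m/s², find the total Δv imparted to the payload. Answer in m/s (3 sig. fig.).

Δv ≈ 14600 m/s

Ignition mass of stage 1 = 615,000+61,500 + 61,100+9,370 + 17,800+2,300 + 3,290 = 770,360 kg.
Stage 1: m₀ = 770,360 kg, m_f = 770,360 − 615,000 = 155,360 kg; Δv = 353×9.8×ln(4.959) = 3459.4×1.6011 ≈ 5539 m/s.
Stage 2: m₀ = 93,860 kg, m_f = 93,860 − 61,100 = 32,760 kg; Δv = 292×9.8×ln(2.865) = 2861.6×1.0526 ≈ 3012 m/s.
Stage 3: m₀ = 23,390 kg, m_f = 23,390 − 17,800 = 5,590 kg; Δv = 429×9.8×ln(4.184) = 4204.2×1.4313 ≈ 6018 m/s.
Total Δv = 5539 + 3012 + 6018 = 14569 m/s.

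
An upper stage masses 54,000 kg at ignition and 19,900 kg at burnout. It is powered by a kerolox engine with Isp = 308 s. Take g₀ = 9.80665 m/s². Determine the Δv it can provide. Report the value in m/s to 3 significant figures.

v_e = Isp · g₀ = 308 × 9.80665 = 3020.4 m/s.
From the ideal rocket equation, Δv = v_e · ln(m₀/m_f) = 3020.4 × ln(2.714) = 3020.4 × 0.9983 ≈ 3015.2 m/s.

Δv ≈ 3020 m/s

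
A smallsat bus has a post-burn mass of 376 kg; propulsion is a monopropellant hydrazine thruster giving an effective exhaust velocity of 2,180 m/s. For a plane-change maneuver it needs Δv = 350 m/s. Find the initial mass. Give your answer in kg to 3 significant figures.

initial mass ≈ 441 kg

From the ideal rocket equation, m₀/m_f = exp(Δv / v_e) = exp(350 / 2180.0) = exp(0.1606) = 1.1742.
m₀ = m_f × 1.1742 = 376 × 1.1742 = 441.499 kg.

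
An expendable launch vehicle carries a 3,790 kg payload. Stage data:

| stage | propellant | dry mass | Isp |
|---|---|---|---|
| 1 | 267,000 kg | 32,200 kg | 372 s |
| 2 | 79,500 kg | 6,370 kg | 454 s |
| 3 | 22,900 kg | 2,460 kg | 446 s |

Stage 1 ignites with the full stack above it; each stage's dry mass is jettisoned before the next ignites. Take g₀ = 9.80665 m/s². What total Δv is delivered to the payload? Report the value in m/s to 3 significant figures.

Ignition mass of stage 1 = 267,000+32,200 + 79,500+6,370 + 22,900+2,460 + 3,790 = 414,220 kg.
Stage 1: m₀ = 414,220 kg, m_f = 414,220 − 267,000 = 147,220 kg; Δv = 372×9.80665×ln(2.814) = 3648.1×1.0345 ≈ 3774 m/s.
Stage 2: m₀ = 115,020 kg, m_f = 115,020 − 79,500 = 35,520 kg; Δv = 454×9.80665×ln(3.238) = 4452.2×1.1750 ≈ 5231 m/s.
Stage 3: m₀ = 29,150 kg, m_f = 29,150 − 22,900 = 6,250 kg; Δv = 446×9.80665×ln(4.664) = 4373.8×1.5399 ≈ 6735 m/s.
Total Δv = 3774 + 5231 + 6735 = 15740 m/s.

Δv ≈ 15700 m/s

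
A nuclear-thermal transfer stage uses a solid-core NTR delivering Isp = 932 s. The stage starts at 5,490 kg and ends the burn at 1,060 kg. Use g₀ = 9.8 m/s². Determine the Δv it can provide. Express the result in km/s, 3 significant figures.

Δv ≈ 15.0 km/s

v_e = Isp · g₀ = 932 × 9.8 = 9133.6 m/s.
Δv = v_e · ln(m₀/m_f) = 9133.6 × ln(5.179) = 9133.6 × 1.6447 ≈ 15021.7 m/s.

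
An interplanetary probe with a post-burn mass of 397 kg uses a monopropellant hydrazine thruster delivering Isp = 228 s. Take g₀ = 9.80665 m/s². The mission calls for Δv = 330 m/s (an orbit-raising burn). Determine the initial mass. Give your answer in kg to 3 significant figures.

initial mass ≈ 460 kg

v_e = Isp · g₀ = 228 × 9.80665 = 2235.9 m/s.
m₀/m_f = exp(Δv / v_e) = exp(330 / 2235.9) = exp(0.1476) = 1.1590.
m₀ = m_f × 1.1590 = 397 × 1.1590 = 460.123 kg.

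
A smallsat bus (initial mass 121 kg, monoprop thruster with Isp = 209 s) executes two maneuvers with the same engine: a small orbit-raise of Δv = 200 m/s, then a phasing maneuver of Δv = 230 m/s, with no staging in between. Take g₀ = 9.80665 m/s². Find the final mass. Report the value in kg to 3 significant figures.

v_e = Isp · g₀ = 209 × 9.80665 = 2049.6 m/s.
After the first burn: m = 121 × exp(−200/2049.6) = 121 × 0.90703 = 109.751 kg.
After the second burn: m = 109.751 × exp(−230/2049.6) = 109.751 × 0.89385 = 98.1009 kg.

final mass ≈ 98.1 kg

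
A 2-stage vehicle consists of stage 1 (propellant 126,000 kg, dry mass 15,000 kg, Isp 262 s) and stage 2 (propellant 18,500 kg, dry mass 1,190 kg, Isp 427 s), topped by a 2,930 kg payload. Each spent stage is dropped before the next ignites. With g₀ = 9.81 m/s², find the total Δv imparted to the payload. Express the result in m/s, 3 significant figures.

Δv ≈ 10900 m/s

Ignition mass of stage 1 = 126,000+15,000 + 18,500+1,190 + 2,930 = 163,620 kg.
Stage 1: m₀ = 163,620 kg, m_f = 163,620 − 126,000 = 37,620 kg; Δv = 262×9.81×ln(4.349) = 2570.2×1.4700 ≈ 3778 m/s.
Stage 2: m₀ = 22,620 kg, m_f = 22,620 − 18,500 = 4,120 kg; Δv = 427×9.81×ln(5.49) = 4188.9×1.7030 ≈ 7134 m/s.
Total Δv = 3778 + 7134 = 10912 m/s.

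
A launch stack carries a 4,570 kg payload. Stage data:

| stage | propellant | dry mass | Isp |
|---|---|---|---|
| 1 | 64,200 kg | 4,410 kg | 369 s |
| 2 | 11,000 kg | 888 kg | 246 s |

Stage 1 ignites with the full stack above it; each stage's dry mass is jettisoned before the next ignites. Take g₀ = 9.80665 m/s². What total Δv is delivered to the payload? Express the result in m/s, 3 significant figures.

Δv ≈ 7750 m/s

Ignition mass of stage 1 = 64,200+4,410 + 11,000+888 + 4,570 = 85,068 kg.
Stage 1: m₀ = 85,068 kg, m_f = 85,068 − 64,200 = 20,868 kg; Δv = 369×9.80665×ln(4.076) = 3618.7×1.4052 ≈ 5085 m/s.
Stage 2: m₀ = 16,458 kg, m_f = 16,458 − 11,000 = 5,458 kg; Δv = 246×9.80665×ln(3.015) = 2412.4×1.1037 ≈ 2663 m/s.
Total Δv = 5085 + 2663 = 7748 m/s.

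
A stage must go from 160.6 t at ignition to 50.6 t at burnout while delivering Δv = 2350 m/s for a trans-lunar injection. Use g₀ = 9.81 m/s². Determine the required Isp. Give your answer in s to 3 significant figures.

Isp ≈ 207 s

ln(m₀/m_f) = ln(160600/50600) = ln(3.174) = 1.1550.
By the Tsiolkovsky rocket equation, v_e = Δv / ln(m₀/m_f) = 2350 / 1.1550 = 2034.7 m/s.
Isp = v_e / g₀ = 2034.7 / 9.81 = 207.4 s.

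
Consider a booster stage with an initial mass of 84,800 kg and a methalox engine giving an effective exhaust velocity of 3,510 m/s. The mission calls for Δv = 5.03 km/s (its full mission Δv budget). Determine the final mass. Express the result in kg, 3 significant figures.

final mass ≈ 20200 kg

m₀/m_f = exp(Δv / v_e) = exp(5030 / 3510.0) = exp(1.4330) = 4.1915.
m_f = m₀ / 4.1915 = 84,800 / 4.1915 = 20,231.4 kg.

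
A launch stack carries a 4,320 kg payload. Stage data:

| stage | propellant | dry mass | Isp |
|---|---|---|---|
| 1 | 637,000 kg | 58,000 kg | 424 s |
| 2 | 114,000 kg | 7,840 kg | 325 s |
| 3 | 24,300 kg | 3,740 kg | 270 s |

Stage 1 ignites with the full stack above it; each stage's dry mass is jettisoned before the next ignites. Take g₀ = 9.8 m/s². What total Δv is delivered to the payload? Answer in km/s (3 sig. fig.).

Δv ≈ 13.7 km/s

Ignition mass of stage 1 = 637,000+58,000 + 114,000+7,840 + 24,300+3,740 + 4,320 = 849,200 kg.
Stage 1: m₀ = 849,200 kg, m_f = 849,200 − 637,000 = 212,200 kg; Δv = 424×9.8×ln(4.002) = 4155.2×1.3868 ≈ 5762 m/s.
Stage 2: m₀ = 154,200 kg, m_f = 154,200 − 114,000 = 40,200 kg; Δv = 325×9.8×ln(3.836) = 3185.0×1.3444 ≈ 4282 m/s.
Stage 3: m₀ = 32,360 kg, m_f = 32,360 − 24,300 = 8,060 kg; Δv = 270×9.8×ln(4.015) = 2646.0×1.3900 ≈ 3678 m/s.
Total Δv = 5762 + 4282 + 3678 = 13722 m/s.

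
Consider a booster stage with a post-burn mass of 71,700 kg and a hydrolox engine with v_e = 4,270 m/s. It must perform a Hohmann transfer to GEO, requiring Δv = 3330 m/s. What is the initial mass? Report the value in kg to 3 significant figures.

initial mass ≈ 156000 kg

m₀/m_f = exp(Δv / v_e) = exp(3330 / 4270.0) = exp(0.7799) = 2.1812.
m₀ = m_f × 2.1812 = 71,700 × 2.1812 = 156,392 kg.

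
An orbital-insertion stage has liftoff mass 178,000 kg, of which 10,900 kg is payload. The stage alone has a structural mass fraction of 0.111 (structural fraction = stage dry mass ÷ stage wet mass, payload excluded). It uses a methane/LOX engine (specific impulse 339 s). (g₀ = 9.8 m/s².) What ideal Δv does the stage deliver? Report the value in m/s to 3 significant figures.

Stage wet mass = m₀ − payload = 178,000 − 10,900 = 167,100 kg.
Stage dry mass = ε × stage wet mass = 0.111 × 167,100 = 18,548.1 kg.
Burnout mass m_f = stage dry + payload = 18,548.1 + 10,900 = 29,448.1 kg.
v_e = Isp · g₀ = 339 × 9.8 = 3322.2 m/s.
Δv = v_e · ln(178,000/29,448.1) = 3322.2 × ln(6.045) = 3322.2 × 1.7992 ≈ 5977 m/s.

Δv ≈ 5980 m/s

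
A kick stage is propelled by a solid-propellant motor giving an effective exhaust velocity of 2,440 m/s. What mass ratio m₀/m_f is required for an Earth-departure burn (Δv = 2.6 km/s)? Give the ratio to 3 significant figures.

mass ratio ≈ 2.90

Rocket equation: m₀/m_f = exp(Δv / v_e) = exp(2600 / 2440.0) = exp(1.0656) = 2.9025.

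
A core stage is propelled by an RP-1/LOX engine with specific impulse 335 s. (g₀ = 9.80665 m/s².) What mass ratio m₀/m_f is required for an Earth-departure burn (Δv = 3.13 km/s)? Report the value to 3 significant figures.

v_e = Isp · g₀ = 335 × 9.80665 = 3285.2 m/s.
m₀/m_f = exp(Δv / v_e) = exp(3130 / 3285.2) = exp(0.9527) = 2.5928.

mass ratio ≈ 2.59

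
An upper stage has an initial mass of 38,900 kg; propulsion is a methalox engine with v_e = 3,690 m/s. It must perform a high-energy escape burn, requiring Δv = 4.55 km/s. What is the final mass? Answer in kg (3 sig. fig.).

By the Tsiolkovsky rocket equation, m₀/m_f = exp(Δv / v_e) = exp(4550 / 3690.0) = exp(1.2331) = 3.4317.
m_f = m₀ / 3.4317 = 38,900 / 3.4317 = 11,335.5 kg.

final mass ≈ 11300 kg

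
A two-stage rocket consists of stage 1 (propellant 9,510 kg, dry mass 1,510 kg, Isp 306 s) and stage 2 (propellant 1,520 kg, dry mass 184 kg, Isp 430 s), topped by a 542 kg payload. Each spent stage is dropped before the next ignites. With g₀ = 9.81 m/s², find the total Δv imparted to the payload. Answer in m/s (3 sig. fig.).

Δv ≈ 8550 m/s

Ignition mass of stage 1 = 9,510+1,510 + 1,520+184 + 542 = 13,266 kg.
Stage 1: m₀ = 13,266 kg, m_f = 13,266 − 9,510 = 3,756 kg; Δv = 306×9.81×ln(3.532) = 3001.9×1.2618 ≈ 3788 m/s.
Stage 2: m₀ = 2,246 kg, m_f = 2,246 − 1,520 = 726 kg; Δv = 430×9.81×ln(3.094) = 4218.3×1.1294 ≈ 4764 m/s.
Total Δv = 3788 + 4764 = 8552 m/s.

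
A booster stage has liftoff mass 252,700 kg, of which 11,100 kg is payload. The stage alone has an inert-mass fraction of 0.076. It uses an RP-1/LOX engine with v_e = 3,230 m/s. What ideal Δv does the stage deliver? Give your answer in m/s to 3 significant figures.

Stage wet mass = m₀ − payload = 252,700 − 11,100 = 241,600 kg.
Stage dry mass = ε × stage wet mass = 0.076 × 241,600 = 18,361.6 kg.
Burnout mass m_f = stage dry + payload = 18,361.6 + 11,100 = 29,461.6 kg.
Using Δv = v_e ln(m₀/m_f): Δv = v_e · ln(252,700/29,461.6) = 3230.0 × ln(8.577) = 3230.0 × 2.1491 ≈ 6942 m/s.

Δv ≈ 6940 m/s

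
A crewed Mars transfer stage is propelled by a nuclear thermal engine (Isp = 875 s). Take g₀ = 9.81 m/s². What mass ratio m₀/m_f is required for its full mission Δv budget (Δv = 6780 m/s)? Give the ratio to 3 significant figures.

mass ratio ≈ 2.20

v_e = Isp · g₀ = 875 × 9.81 = 8583.8 m/s.
From the ideal rocket equation, m₀/m_f = exp(Δv / v_e) = exp(6780 / 8583.8) = exp(0.7899) = 2.2031.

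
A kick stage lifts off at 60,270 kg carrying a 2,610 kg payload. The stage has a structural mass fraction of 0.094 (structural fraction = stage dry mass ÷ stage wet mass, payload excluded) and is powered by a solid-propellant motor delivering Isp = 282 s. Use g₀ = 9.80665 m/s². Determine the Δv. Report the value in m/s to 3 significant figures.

Δv ≈ 5570 m/s

Stage wet mass = m₀ − payload = 60,270 − 2,610 = 57,660 kg.
Stage dry mass = ε × stage wet mass = 0.094 × 57,660 = 5,420.04 kg.
Burnout mass m_f = stage dry + payload = 5,420.04 + 2,610 = 8,030.04 kg.
v_e = Isp · g₀ = 282 × 9.80665 = 2765.5 m/s.
By the Tsiolkovsky rocket equation, Δv = v_e · ln(60,270/8,030.04) = 2765.5 × ln(7.506) = 2765.5 × 2.0156 ≈ 5574 m/s.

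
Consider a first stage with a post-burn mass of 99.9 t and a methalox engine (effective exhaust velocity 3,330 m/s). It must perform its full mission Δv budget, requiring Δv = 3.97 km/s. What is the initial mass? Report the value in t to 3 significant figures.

By the Tsiolkovsky rocket equation, m₀/m_f = exp(Δv / v_e) = exp(3970 / 3330.0) = exp(1.1922) = 3.2943.
m₀ = m_f × 3.2943 = 99.9 × 3.2943 = 329.101 t.

initial mass ≈ 329 t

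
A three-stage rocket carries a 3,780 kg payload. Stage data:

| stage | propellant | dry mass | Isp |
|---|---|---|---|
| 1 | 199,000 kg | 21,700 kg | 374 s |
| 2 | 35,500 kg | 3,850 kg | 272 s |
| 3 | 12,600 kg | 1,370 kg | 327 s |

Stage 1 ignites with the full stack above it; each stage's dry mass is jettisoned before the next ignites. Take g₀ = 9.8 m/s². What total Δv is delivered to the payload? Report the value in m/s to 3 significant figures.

Ignition mass of stage 1 = 199,000+21,700 + 35,500+3,850 + 12,600+1,370 + 3,780 = 277,800 kg.
Stage 1: m₀ = 277,800 kg, m_f = 277,800 − 199,000 = 78,800 kg; Δv = 374×9.8×ln(3.525) = 3665.2×1.2600 ≈ 4618 m/s.
Stage 2: m₀ = 57,100 kg, m_f = 57,100 − 35,500 = 21,600 kg; Δv = 272×9.8×ln(2.644) = 2665.6×0.9721 ≈ 2591 m/s.
Stage 3: m₀ = 17,750 kg, m_f = 17,750 − 12,600 = 5,150 kg; Δv = 327×9.8×ln(3.447) = 3204.6×1.2374 ≈ 3965 m/s.
Total Δv = 4618 + 2591 + 3965 = 11174 m/s.

Δv ≈ 11200 m/s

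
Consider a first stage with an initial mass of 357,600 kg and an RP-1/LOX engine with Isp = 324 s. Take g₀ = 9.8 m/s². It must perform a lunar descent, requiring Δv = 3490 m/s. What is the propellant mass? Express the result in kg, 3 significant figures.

v_e = Isp · g₀ = 324 × 9.8 = 3175.2 m/s.
Rocket equation: m₀/m_f = exp(Δv / v_e) = exp(3490 / 3175.2) = exp(1.0991) = 3.0016.
m_f = 357,600 / 3.0016 = 119,136 kg, so propellant = m₀ − m_f = 357,600 − 119,136 = 238,464 kg.

propellant mass ≈ 238000 kg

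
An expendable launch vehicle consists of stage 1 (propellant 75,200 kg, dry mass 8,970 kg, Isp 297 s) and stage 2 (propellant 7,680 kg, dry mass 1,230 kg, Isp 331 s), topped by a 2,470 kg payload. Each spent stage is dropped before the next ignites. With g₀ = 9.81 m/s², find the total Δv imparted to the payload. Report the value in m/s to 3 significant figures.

Δv ≈ 8150 m/s

Ignition mass of stage 1 = 75,200+8,970 + 7,680+1,230 + 2,470 = 95,550 kg.
Stage 1: m₀ = 95,550 kg, m_f = 95,550 − 75,200 = 20,350 kg; Δv = 297×9.81×ln(4.695) = 2913.6×1.5466 ≈ 4506 m/s.
Stage 2: m₀ = 11,380 kg, m_f = 11,380 − 7,680 = 3,700 kg; Δv = 331×9.81×ln(3.076) = 3247.1×1.1235 ≈ 3648 m/s.
Total Δv = 4506 + 3648 = 8154 m/s.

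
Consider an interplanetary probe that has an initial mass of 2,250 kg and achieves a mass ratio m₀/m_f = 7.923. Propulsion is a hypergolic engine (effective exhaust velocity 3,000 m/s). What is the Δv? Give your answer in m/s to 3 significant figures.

Δv ≈ 6210 m/s

Δv = v_e · ln(7.923) = 3000.0 × 2.0698 ≈ 6209.3 m/s.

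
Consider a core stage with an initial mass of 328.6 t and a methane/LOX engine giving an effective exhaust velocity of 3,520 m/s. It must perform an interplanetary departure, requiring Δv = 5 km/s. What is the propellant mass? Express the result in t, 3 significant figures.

Rocket equation: m₀/m_f = exp(Δv / v_e) = exp(5000 / 3520.0) = exp(1.4205) = 4.1390.
m_f = 328.6 / 4.1390 = 79.3912 t, so propellant = m₀ − m_f = 328.6 − 79.3912 = 249.2088 t.

propellant mass ≈ 249 t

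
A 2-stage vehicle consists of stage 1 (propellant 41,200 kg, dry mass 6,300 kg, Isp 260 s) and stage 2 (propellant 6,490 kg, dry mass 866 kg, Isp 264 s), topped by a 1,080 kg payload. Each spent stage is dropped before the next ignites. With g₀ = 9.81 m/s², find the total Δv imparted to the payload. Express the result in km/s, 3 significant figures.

Ignition mass of stage 1 = 41,200+6,300 + 6,490+866 + 1,080 = 55,936 kg.
Stage 1: m₀ = 55,936 kg, m_f = 55,936 − 41,200 = 14,736 kg; Δv = 260×9.81×ln(3.796) = 2550.6×1.3339 ≈ 3402 m/s.
Stage 2: m₀ = 8,436 kg, m_f = 8,436 − 6,490 = 1,946 kg; Δv = 264×9.81×ln(4.335) = 2589.8×1.4667 ≈ 3799 m/s.
Total Δv = 3402 + 3799 = 7201 m/s.

Δv ≈ 7.20 km/s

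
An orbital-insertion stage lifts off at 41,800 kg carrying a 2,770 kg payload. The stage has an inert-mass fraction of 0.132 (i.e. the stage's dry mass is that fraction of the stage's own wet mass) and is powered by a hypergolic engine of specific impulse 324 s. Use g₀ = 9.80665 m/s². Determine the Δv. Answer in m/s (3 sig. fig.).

Stage wet mass = m₀ − payload = 41,800 − 2,770 = 39,030 kg.
Stage dry mass = ε × stage wet mass = 0.132 × 39,030 = 5,151.96 kg.
Burnout mass m_f = stage dry + payload = 5,151.96 + 2,770 = 7,921.96 kg.
v_e = Isp · g₀ = 324 × 9.80665 = 3177.4 m/s.
Δv = v_e · ln(41,800/7,921.96) = 3177.4 × ln(5.276) = 3177.4 × 1.6633 ≈ 5285 m/s.

Δv ≈ 5280 m/s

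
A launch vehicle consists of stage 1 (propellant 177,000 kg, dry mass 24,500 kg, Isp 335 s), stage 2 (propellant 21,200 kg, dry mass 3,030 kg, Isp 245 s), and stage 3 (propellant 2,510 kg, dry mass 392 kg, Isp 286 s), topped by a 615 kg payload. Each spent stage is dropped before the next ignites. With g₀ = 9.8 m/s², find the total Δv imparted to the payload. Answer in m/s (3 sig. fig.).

Ignition mass of stage 1 = 177,000+24,500 + 21,200+3,030 + 2,510+392 + 615 = 229,247 kg.
Stage 1: m₀ = 229,247 kg, m_f = 229,247 − 177,000 = 52,247 kg; Δv = 335×9.8×ln(4.388) = 3283.0×1.4788 ≈ 4855 m/s.
Stage 2: m₀ = 27,747 kg, m_f = 27,747 − 21,200 = 6,547 kg; Δv = 245×9.8×ln(4.238) = 2401.0×1.4441 ≈ 3467 m/s.
Stage 3: m₀ = 3,517 kg, m_f = 3,517 − 2,510 = 1,007 kg; Δv = 286×9.8×ln(3.493) = 2802.8×1.2506 ≈ 3505 m/s.
Total Δv = 4855 + 3467 + 3505 = 11827 m/s.

Δv ≈ 11800 m/s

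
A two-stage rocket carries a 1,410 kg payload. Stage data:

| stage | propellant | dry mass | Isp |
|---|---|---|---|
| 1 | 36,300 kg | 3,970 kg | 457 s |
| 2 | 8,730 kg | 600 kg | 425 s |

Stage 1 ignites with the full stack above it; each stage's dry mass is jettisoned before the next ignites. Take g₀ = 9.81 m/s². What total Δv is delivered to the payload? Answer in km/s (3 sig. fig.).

Δv ≈ 12.6 km/s

Ignition mass of stage 1 = 36,300+3,970 + 8,730+600 + 1,410 = 51,010 kg.
Stage 1: m₀ = 51,010 kg, m_f = 51,010 − 36,300 = 14,710 kg; Δv = 457×9.81×ln(3.468) = 4483.2×1.2435 ≈ 5575 m/s.
Stage 2: m₀ = 10,740 kg, m_f = 10,740 − 8,730 = 2,010 kg; Δv = 425×9.81×ln(5.343) = 4169.2×1.6758 ≈ 6987 m/s.
Total Δv = 5575 + 6987 = 12562 m/s.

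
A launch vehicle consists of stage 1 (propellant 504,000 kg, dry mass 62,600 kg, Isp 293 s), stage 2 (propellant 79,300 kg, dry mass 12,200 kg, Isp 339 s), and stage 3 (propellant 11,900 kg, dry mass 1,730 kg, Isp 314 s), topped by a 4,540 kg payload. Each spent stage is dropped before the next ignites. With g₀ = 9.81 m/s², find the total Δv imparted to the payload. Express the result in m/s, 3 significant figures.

Ignition mass of stage 1 = 504,000+62,600 + 79,300+12,200 + 11,900+1,730 + 4,540 = 676,270 kg.
Stage 1: m₀ = 676,270 kg, m_f = 676,270 − 504,000 = 172,270 kg; Δv = 293×9.81×ln(3.926) = 2874.3×1.3675 ≈ 3931 m/s.
Stage 2: m₀ = 109,670 kg, m_f = 109,670 − 79,300 = 30,370 kg; Δv = 339×9.81×ln(3.611) = 3325.6×1.2840 ≈ 4270 m/s.
Stage 3: m₀ = 18,170 kg, m_f = 18,170 − 11,900 = 6,270 kg; Δv = 314×9.81×ln(2.898) = 3080.3×1.0640 ≈ 3277 m/s.
Total Δv = 3931 + 4270 + 3277 = 11478 m/s.

Δv ≈ 11500 m/s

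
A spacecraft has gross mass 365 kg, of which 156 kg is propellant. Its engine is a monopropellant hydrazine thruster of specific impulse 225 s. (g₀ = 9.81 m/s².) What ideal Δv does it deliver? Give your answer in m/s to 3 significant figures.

Δv ≈ 1230 m/s

v_e = Isp · g₀ = 225 × 9.81 = 2207.2 m/s.
m_f = m₀ − m_prop = 365 − 156 = 209 kg.
By the Tsiolkovsky rocket equation, Δv = v_e · ln(m₀/m_f) = 2207.2 × ln(1.746) = 2207.2 × 0.5576 ≈ 1230.7 m/s.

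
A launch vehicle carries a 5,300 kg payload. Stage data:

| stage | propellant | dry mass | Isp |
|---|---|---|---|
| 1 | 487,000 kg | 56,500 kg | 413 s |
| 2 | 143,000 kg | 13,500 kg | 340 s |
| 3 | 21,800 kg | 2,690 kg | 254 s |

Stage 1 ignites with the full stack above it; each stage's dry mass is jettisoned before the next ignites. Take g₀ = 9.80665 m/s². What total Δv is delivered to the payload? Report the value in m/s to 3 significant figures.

Δv ≈ 12600 m/s

Ignition mass of stage 1 = 487,000+56,500 + 143,000+13,500 + 21,800+2,690 + 5,300 = 729,790 kg.
Stage 1: m₀ = 729,790 kg, m_f = 729,790 − 487,000 = 242,790 kg; Δv = 413×9.80665×ln(3.006) = 4050.1×1.1006 ≈ 4457 m/s.
Stage 2: m₀ = 186,290 kg, m_f = 186,290 − 143,000 = 43,290 kg; Δv = 340×9.80665×ln(4.303) = 3334.3×1.4594 ≈ 4866 m/s.
Stage 3: m₀ = 29,790 kg, m_f = 29,790 − 21,800 = 7,990 kg; Δv = 254×9.80665×ln(3.728) = 2490.9×1.3160 ≈ 3278 m/s.
Total Δv = 4457 + 4866 + 3278 = 12601 m/s.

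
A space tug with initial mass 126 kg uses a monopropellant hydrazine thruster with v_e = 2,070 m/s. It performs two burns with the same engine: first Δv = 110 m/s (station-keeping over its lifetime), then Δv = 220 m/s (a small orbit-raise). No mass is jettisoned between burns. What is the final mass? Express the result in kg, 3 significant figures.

After the first burn: m = 126 × exp(−110/2070.0) = 126 × 0.94825 = 119.48 kg.
After the second burn: m = 119.48 × exp(−220/2070.0) = 119.48 × 0.89917 = 107.433 kg.

final mass ≈ 107 kg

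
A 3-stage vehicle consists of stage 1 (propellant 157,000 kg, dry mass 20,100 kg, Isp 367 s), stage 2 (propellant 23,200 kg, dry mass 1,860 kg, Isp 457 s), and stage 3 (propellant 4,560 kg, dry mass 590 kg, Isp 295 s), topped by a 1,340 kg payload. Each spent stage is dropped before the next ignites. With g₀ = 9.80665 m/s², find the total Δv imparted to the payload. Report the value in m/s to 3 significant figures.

Ignition mass of stage 1 = 157,000+20,100 + 23,200+1,860 + 4,560+590 + 1,340 = 208,650 kg.
Stage 1: m₀ = 208,650 kg, m_f = 208,650 − 157,000 = 51,650 kg; Δv = 367×9.80665×ln(4.04) = 3599.0×1.3962 ≈ 5025 m/s.
Stage 2: m₀ = 31,550 kg, m_f = 31,550 − 23,200 = 8,350 kg; Δv = 457×9.80665×ln(3.778) = 4481.6×1.3293 ≈ 5957 m/s.
Stage 3: m₀ = 6,490 kg, m_f = 6,490 − 4,560 = 1,930 kg; Δv = 295×9.80665×ln(3.363) = 2893.0×1.2127 ≈ 3508 m/s.
Total Δv = 5025 + 5957 + 3508 = 14490 m/s.

Δv ≈ 14500 m/s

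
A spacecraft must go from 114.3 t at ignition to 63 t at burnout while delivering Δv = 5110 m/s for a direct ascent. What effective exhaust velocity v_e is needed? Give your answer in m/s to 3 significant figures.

ln(m₀/m_f) = ln(114300/63000) = ln(1.814) = 0.5957.
From the ideal rocket equation, v_e = Δv / ln(m₀/m_f) = 5110 / 0.5957 = 8578.3 m/s.

v_e ≈ 8580 m/s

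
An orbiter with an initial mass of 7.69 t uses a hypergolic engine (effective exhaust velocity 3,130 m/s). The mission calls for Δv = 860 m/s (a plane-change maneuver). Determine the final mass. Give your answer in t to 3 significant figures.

Using Δv = v_e ln(m₀/m_f): m₀/m_f = exp(Δv / v_e) = exp(860 / 3130.0) = exp(0.2748) = 1.3162.
m_f = m₀ / 1.3162 = 7.69 / 1.3162 = 5.84258 t.

final mass ≈ 5.84 t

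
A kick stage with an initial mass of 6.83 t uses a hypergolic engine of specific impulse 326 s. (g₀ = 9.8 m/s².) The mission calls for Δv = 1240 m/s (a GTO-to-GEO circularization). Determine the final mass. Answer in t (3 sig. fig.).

v_e = Isp · g₀ = 326 × 9.8 = 3194.8 m/s.
Rocket equation: m₀/m_f = exp(Δv / v_e) = exp(1240 / 3194.8) = exp(0.3881) = 1.4742.
m_f = m₀ / 1.4742 = 6.83 / 1.4742 = 4.63302 t.

final mass ≈ 4.63 t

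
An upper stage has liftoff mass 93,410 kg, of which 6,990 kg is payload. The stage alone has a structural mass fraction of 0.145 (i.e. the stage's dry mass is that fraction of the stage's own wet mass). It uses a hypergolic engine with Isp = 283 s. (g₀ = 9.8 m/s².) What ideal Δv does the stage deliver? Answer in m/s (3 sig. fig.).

Stage wet mass = m₀ − payload = 93,410 − 6,990 = 86,420 kg.
Stage dry mass = ε × stage wet mass = 0.145 × 86,420 = 12,530.9 kg.
Burnout mass m_f = stage dry + payload = 12,530.9 + 6,990 = 19,520.9 kg.
v_e = Isp · g₀ = 283 × 9.8 = 2773.4 m/s.
Using Δv = v_e ln(m₀/m_f): Δv = v_e · ln(93,410/19,520.9) = 2773.4 × ln(4.785) = 2773.4 × 1.5655 ≈ 4342 m/s.

Δv ≈ 4340 m/s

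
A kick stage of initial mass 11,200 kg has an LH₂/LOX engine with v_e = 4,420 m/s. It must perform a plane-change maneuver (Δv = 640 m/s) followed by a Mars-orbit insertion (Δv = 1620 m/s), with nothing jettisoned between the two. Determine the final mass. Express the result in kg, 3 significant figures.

After the first burn: m = 11200 × exp(−640/4420.0) = 11200 × 0.86520 = 9,690.24 kg.
After the second burn: m = 9,690.24 × exp(−1620/4420.0) = 9,690.24 × 0.69315 = 6,716.79 kg.

final mass ≈ 6720 kg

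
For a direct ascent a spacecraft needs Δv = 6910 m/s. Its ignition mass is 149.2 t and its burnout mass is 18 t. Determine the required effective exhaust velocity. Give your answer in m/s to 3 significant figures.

v_e ≈ 3270 m/s

ln(m₀/m_f) = ln(149200/18000) = ln(8.289) = 2.1149.
Using Δv = v_e ln(m₀/m_f): v_e = Δv / ln(m₀/m_f) = 6910 / 2.1149 = 3267.3 m/s.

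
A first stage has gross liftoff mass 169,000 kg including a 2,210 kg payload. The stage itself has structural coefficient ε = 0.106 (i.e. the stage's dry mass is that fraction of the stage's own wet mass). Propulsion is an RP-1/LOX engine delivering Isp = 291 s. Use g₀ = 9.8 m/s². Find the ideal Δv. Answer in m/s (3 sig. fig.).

Stage wet mass = m₀ − payload = 169,000 − 2,210 = 166,790 kg.
Stage dry mass = ε × stage wet mass = 0.106 × 166,790 = 17,679.7 kg.
Burnout mass m_f = stage dry + payload = 17,679.7 + 2,210 = 19,889.7 kg.
v_e = Isp · g₀ = 291 × 9.8 = 2851.8 m/s.
From the ideal rocket equation, Δv = v_e · ln(169,000/19,889.7) = 2851.8 × ln(8.497) = 2851.8 × 2.1397 ≈ 6102 m/s.

Δv ≈ 6100 m/s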